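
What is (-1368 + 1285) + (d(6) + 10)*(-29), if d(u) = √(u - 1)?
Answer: -373 - 29*√5 ≈ -437.85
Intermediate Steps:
d(u) = √(-1 + u)
(-1368 + 1285) + (d(6) + 10)*(-29) = (-1368 + 1285) + (√(-1 + 6) + 10)*(-29) = -83 + (√5 + 10)*(-29) = -83 + (10 + √5)*(-29) = -83 + (-290 - 29*√5) = -373 - 29*√5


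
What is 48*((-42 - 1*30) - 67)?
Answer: -6672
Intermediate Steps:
48*((-42 - 1*30) - 67) = 48*((-42 - 30) - 67) = 48*(-72 - 67) = 48*(-139) = -6672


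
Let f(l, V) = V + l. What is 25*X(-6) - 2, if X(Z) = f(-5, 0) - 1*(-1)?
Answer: -102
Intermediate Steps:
X(Z) = -4 (X(Z) = (0 - 5) - 1*(-1) = -5 + 1 = -4)
25*X(-6) - 2 = 25*(-4) - 2 = -100 - 2 = -102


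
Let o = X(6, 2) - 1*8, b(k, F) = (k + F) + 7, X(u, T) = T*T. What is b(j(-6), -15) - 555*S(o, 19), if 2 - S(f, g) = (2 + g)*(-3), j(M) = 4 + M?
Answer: -36085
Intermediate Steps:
X(u, T) = T**2
b(k, F) = 7 + F + k (b(k, F) = (F + k) + 7 = 7 + F + k)
o = -4 (o = 2**2 - 1*8 = 4 - 8 = -4)
S(f, g) = 8 + 3*g (S(f, g) = 2 - (2 + g)*(-3) = 2 - (-6 - 3*g) = 2 + (6 + 3*g) = 8 + 3*g)
b(j(-6), -15) - 555*S(o, 19) = (7 - 15 + (4 - 6)) - 555*(8 + 3*19) = (7 - 15 - 2) - 555*(8 + 57) = -10 - 555*65 = -10 - 36075 = -36085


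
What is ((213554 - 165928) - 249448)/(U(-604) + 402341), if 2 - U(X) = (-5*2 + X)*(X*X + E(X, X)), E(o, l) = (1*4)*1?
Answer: -201822/224401823 ≈ -0.00089938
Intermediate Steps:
E(o, l) = 4 (E(o, l) = 4*1 = 4)
U(X) = 2 - (-10 + X)*(4 + X²) (U(X) = 2 - (-5*2 + X)*(X*X + 4) = 2 - (-10 + X)*(X² + 4) = 2 - (-10 + X)*(4 + X²))
((213554 - 165928) - 249448)/(U(-604) + 402341) = ((213554 - 165928) - 249448)/((42 - 1*(-604)³ - 4*(-604) + 10*(-604)²) + 402341) = (47626 - 249448)/((42 - 1*(-220348864) + 2416 + 10*364816) + 402341) = -201822/((42 + 220348864 + 2416 + 3648160) + 402341) = -201822/(223999482 + 402341) = -201822/224401823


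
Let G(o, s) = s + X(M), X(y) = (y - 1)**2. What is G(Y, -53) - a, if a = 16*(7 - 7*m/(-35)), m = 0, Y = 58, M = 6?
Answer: -140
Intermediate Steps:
X(y) = (-1 + y)**2
G(o, s) = 25 + s (G(o, s) = s + (-1 + 6)**2 = s + 5**2 = s + 25 = 25 + s)
a = 112 (a = 16*(7 - 7*0/(-35)) = 16*(7 + 0*(-1/35)) = 16*(7 + 0) = 16*7 = 112)
G(Y, -53) - a = (25 - 53) - 1*112 = -28 - 112 = -140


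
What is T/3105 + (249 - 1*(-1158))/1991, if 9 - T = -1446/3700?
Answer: 2705583131/3812267250 ≈ 0.70970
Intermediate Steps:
T = 17373/1850 (T = 9 - (-1446)/3700 = 9 - 1*(-723/1850) = 9 + 723/1850 = 17373/1850 ≈ 9.3908)
T/3105 + (249 - 1*(-1158))/1991 = (17373/1850)/3105 + (249 - 1*(-1158))/1991 = (17373/1850)*(1/3105) + (249 + 1158)*(1/1991) = 5791/1914750 + 1407*(1/1991) = 5791/1914750 + 1407/1991 = 2705583131/3812267250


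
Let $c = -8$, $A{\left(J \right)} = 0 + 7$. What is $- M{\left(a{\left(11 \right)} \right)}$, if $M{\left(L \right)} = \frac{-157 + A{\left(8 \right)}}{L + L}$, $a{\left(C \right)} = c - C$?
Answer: $- \frac{75}{19} \approx -3.9474$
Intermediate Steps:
$A{\left(J \right)} = 7$
$a{\left(C \right)} = -8 - C$
$M{\left(L \right)} = - \frac{75}{L}$ ($M{\left(L \right)} = \frac{-157 + 7}{L + L} = - \frac{150}{2 L} = - 150 \frac{1}{2 L} = - \frac{75}{L}$)
$- M{\left(a{\left(11 \right)} \right)} = - \frac{-75}{-8 - 11} = - \frac{-75}{-19} = - \frac{\left(-75\right) \left(-1\right)}{19} = \left(-1\right) \frac{75}{19} = - \frac{75}{19}$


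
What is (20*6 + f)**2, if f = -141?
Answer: 441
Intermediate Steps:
(20*6 + f)**2 = (20*6 - 141)**2 = (120 - 141)**2 = (-21)**2 = 441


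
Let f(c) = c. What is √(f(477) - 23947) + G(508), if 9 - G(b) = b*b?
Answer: -258055 + I*√23470 ≈ -2.5806e+5 + 153.2*I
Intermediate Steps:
G(b) = 9 - b² (G(b) = 9 - b*b = 9 - b²)
√(f(477) - 23947) + G(508) = √(477 - 23947) + (9 - 1*508²) = √(-23470) + (9 - 1*258064) = I*√23470 + (9 - 258064) = I*√23470 - 258055 = -258055 + I*√23470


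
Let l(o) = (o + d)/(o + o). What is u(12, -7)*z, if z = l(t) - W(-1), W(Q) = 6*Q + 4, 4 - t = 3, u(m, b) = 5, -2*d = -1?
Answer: 55/4 ≈ 13.750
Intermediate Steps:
d = 1/2 (d = -1/2*(-1) = 1/2 ≈ 0.50000)
t = 1 (t = 4 - 1*3 = 4 - 3 = 1)
W(Q) = 4 + 6*Q
l(o) = (1/2 + o)/(2*o) (l(o) = (o + 1/2)/(o + o) = (1/2 + o)/((2*o)) = (1/2 + o)*(1/(2*o)) = (1/2 + o)/(2*o))
z = 11/4 (z = (1/4)*(1 + 2*1)/1 - (4 + 6*(-1)) = (1/4)*1*(1 + 2) - (4 - 6) = (1/4)*1*3 - 1*(-2) = 3/4 + 2 = 11/4 ≈ 2.7500)
u(12, -7)*z = 5*(11/4) = 55/4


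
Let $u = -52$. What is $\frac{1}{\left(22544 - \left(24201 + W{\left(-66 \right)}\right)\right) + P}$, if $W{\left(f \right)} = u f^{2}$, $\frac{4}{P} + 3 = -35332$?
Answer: $\frac{35335}{7945251421} \approx 4.4473 \cdot 10^{-6}$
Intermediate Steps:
$P = - \frac{4}{35335}$ ($P = \frac{4}{-3 - 35332} = \frac{4}{-35335} = 4 \left(- \frac{1}{35335}\right) = - \frac{4}{35335} \approx -0.0001132$)
$W{\left(f \right)} = - 52 f^{2}$
$\frac{1}{\left(22544 - \left(24201 + W{\left(-66 \right)}\right)\right) + P} = \frac{1}{\left(22544 - \left(24201 - 52 \left(-66\right)^{2}\right)\right) - \frac{4}{35335}} = \frac{1}{\left(22544 - \left(24201 - 226512\right)\right) - \frac{4}{35335}} = \frac{1}{\left(22544 - -202311\right) - \frac{4}{35335}} = \frac{1}{\left(22544 + 202311\right) - \frac{4}{35335}} = \frac{1}{224855 - \frac{4}{35335}} = \frac{1}{\frac{7945251421}{35335}} = \frac{35335}{7945251421}$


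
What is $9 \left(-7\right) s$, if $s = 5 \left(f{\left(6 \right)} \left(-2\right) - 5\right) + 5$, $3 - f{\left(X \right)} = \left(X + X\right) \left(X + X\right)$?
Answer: $-87570$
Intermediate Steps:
$f{\left(X \right)} = 3 - 4 X^{2}$ ($f{\left(X \right)} = 3 - \left(X + X\right) \left(X + X\right) = 3 - 2 X 2 X = 3 - 4 X^{2}$)
$s = 1390$ ($s = 5 \left(\left(3 - 4 \cdot 6^{2}\right) \left(-2\right) - 5\right) + 5 = 5 \left(\left(3 - 144\right) \left(-2\right) - 5\right) + 5 = 5 \left(\left(-141\right) \left(-2\right) - 5\right) + 5 = 5 \left(282 - 5\right) + 5 = 5 \cdot 277 + 5 = 1385 + 5 = 1390$)
$9 \left(-7\right) s = 9 \left(-7\right) 1390 = \left(-63\right) 1390 = -87570$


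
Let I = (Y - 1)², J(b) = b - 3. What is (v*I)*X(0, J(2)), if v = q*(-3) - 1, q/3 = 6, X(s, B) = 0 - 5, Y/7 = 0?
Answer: 275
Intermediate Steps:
Y = 0 (Y = 7*0 = 0)
J(b) = -3 + b
X(s, B) = -5
q = 18 (q = 3*6 = 18)
I = 1 (I = (0 - 1)² = (-1)² = 1)
v = -55 (v = 18*(-3) - 1 = -54 - 1 = -55)
(v*I)*X(0, J(2)) = -55*1*(-5) = -55*(-5) = 275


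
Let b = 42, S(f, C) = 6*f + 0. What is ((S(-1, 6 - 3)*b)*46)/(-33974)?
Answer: 5796/16987 ≈ 0.34120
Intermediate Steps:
S(f, C) = 6*f
((S(-1, 6 - 3)*b)*46)/(-33974) = (((6*(-1))*42)*46)/(-33974) = (-6*42*46)*(-1/33974) = -252*46*(-1/33974) = -11592*(-1/33974) = 5796/16987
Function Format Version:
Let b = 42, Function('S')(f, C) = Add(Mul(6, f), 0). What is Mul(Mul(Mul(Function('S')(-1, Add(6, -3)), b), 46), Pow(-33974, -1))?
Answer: Rational(5796, 16987) ≈ 0.34120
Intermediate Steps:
Function('S')(f, C) = Mul(6, f)
Mul(Mul(Mul(Function('S')(-1, Add(6, -3)), b), 46), Pow(-33974, -1)) = Mul(Mul(Mul(Mul(6, -1), 42), 46), Pow(-33974, -1)) = Mul(Mul(Mul(-6, 42), 46), Rational(-1, 33974)) = Mul(Mul(-252, 46), Rational(-1, 33974)) = Mul(-11592, Rational(-1, 33974)) = Rational(5796, 16987)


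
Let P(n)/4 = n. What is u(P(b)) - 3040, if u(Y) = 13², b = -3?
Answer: -2871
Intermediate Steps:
P(n) = 4*n
u(Y) = 169
u(P(b)) - 3040 = 169 - 3040 = -2871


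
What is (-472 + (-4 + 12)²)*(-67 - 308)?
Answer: 153000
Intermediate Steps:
(-472 + (-4 + 12)²)*(-67 - 308) = (-472 + 8²)*(-375) = (-472 + 64)*(-375) = -408*(-375) = 153000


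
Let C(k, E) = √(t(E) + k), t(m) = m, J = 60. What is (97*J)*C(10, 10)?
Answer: 11640*√5 ≈ 26028.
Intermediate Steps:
C(k, E) = √(E + k)
(97*J)*C(10, 10) = (97*60)*√(10 + 10) = 5820*√20 = 5820*(2*√5) = 11640*√5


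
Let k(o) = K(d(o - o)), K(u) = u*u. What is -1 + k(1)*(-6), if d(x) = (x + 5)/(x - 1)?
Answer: -151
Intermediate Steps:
d(x) = (5 + x)/(-1 + x)
K(u) = u**2
k(o) = 25 (k(o) = ((5 + (o - o))/(-1 + (o - o)))**2 = ((5 + 0)/(-1 + 0))**2 = (5/(-1))**2 = (-1*5)**2 = (-5)**2 = 25)
-1 + k(1)*(-6) = -1 + 25*(-6) = -1 - 150 = -151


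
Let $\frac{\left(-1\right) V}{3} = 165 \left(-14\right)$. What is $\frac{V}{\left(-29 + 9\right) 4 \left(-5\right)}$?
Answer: $\frac{693}{40} \approx 17.325$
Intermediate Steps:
$V = 6930$ ($V = - 3 \cdot 165 \left(-14\right) = \left(-3\right) \left(-2310\right) = 6930$)
$\frac{V}{\left(-29 + 9\right) 4 \left(-5\right)} = \frac{6930}{\left(-29 + 9\right) 4 \left(-5\right)} = \frac{6930}{\left(-20\right) \left(-20\right)} = \frac{6930}{400} = 6930 \cdot \frac{1}{400} = \frac{693}{40}$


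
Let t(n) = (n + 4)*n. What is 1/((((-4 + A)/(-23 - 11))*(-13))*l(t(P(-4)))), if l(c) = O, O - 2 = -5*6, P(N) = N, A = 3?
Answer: 17/182 ≈ 0.093407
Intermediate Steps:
O = -28 (O = 2 - 5*6 = 2 - 30 = -28)
t(n) = n*(4 + n) (t(n) = (4 + n)*n = n*(4 + n))
l(c) = -28
1/((((-4 + A)/(-23 - 11))*(-13))*l(t(P(-4)))) = 1/((((-4 + 3)/(-23 - 11))*(-13))*(-28)) = 1/((-1/(-34)*(-13))*(-28)) = 1/((-1*(-1/34)*(-13))*(-28)) = 1/(((1/34)*(-13))*(-28)) = 1/(-13/34*(-28)) = 1/(182/17) = 17/182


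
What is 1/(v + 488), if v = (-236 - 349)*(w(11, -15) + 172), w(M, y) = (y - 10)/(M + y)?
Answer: -4/415153 ≈ -9.6350e-6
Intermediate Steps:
w(M, y) = (-10 + y)/(M + y)
v = -417105/4 (v = (-236 - 349)*((-10 - 15)/(11 - 15) + 172) = -585*(-25/(-4) + 172) = -585*(-¼*(-25) + 172) = -585*(25/4 + 172) = -585*713/4 = -417105/4 ≈ -1.0428e+5)
1/(v + 488) = 1/(-417105/4 + 488) = 1/(-415153/4) = -4/415153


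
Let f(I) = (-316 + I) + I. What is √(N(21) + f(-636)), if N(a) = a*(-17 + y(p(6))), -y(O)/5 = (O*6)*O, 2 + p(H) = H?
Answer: 5*I*√481 ≈ 109.66*I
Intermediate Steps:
p(H) = -2 + H
y(O) = -30*O² (y(O) = -5*O*6*O = -5*6*O*O = -30*O²)
f(I) = -316 + 2*I
N(a) = -497*a (N(a) = a*(-17 - 30*(-2 + 6)²) = a*(-17 - 30*4²) = a*(-17 - 30*16) = a*(-17 - 480) = a*(-497) = -497*a)
√(N(21) + f(-636)) = √(-497*21 + (-316 + 2*(-636))) = √(-10437 + (-316 - 1272)) = √(-10437 - 1588) = √(-12025) = 5*I*√481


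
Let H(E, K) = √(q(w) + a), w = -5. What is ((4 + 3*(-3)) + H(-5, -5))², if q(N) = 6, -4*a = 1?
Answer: (10 - √23)²/4 ≈ 6.7708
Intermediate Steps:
a = -¼ (a = -¼*1 = -¼ ≈ -0.25000)
H(E, K) = √23/2 (H(E, K) = √(6 - ¼) = √(23/4) = √23/2)
((4 + 3*(-3)) + H(-5, -5))² = ((4 + 3*(-3)) + √23/2)² = ((4 - 9) + √23/2)² = (-5 + √23/2)²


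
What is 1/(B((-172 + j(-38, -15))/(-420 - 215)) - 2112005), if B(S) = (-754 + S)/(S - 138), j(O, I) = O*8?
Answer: -43577/92034602728 ≈ -4.7348e-7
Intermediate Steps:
j(O, I) = 8*O
B(S) = (-754 + S)/(-138 + S)
1/(B((-172 + j(-38, -15))/(-420 - 215)) - 2112005) = 1/((-754 + (-172 + 8*(-38))/(-420 - 215))/(-138 + (-172 + 8*(-38))/(-420 - 215)) - 2112005) = 1/((-754 + (-172 - 304)/(-635))/(-138 + (-172 - 304)/(-635)) - 2112005) = 1/((-754 - 476*(-1/635))/(-138 - 476*(-1/635)) - 2112005) = 1/((-754 + 476/635)/(-138 + 476/635) - 2112005) = 1/(-478314/635/(-87154/635) - 2112005) = 1/(-635/87154*(-478314/635) - 2112005) = 1/(239157/43577 - 2112005) = 1/(-92034602728/43577) = -43577/92034602728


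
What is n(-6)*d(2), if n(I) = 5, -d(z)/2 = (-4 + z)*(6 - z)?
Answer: 80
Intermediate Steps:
d(z) = -2*(-4 + z)*(6 - z)
n(-6)*d(2) = 5*(48 - 20*2 + 2*2²) = 5*(48 - 40 + 2*4) = 5*(48 - 40 + 8) = 5*16 = 80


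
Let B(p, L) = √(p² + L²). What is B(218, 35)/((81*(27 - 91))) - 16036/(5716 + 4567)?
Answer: -16036/10283 - 41*√29/5184 ≈ -1.6021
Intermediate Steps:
B(p, L) = √(L² + p²)
B(218, 35)/((81*(27 - 91))) - 16036/(5716 + 4567) = √(35² + 218²)/((81*(27 - 91))) - 16036/(5716 + 4567) = √(1225 + 47524)/((81*(-64))) - 16036/10283 = √48749/(-5184) - 16036*1/10283 = (41*√29)*(-1/5184) - 16036/10283 = -41*√29/5184 - 16036/10283 = -16036/10283 - 41*√29/5184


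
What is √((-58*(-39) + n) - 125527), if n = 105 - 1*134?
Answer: I*√123294 ≈ 351.13*I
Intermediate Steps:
n = -29 (n = 105 - 134 = -29)
√((-58*(-39) + n) - 125527) = √((-58*(-39) - 29) - 125527) = √((2262 - 29) - 125527) = √(2233 - 125527) = √(-123294) = I*√123294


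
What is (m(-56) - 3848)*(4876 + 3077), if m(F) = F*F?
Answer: -5662536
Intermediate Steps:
m(F) = F²
(m(-56) - 3848)*(4876 + 3077) = ((-56)² - 3848)*(4876 + 3077) = (3136 - 3848)*7953 = -712*7953 = -5662536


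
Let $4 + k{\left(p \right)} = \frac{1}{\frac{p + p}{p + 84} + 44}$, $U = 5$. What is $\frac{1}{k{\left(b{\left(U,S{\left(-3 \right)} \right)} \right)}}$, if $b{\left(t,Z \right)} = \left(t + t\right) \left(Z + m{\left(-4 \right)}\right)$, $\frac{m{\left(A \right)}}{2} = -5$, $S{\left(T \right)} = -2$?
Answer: $- \frac{152}{605} \approx -0.25124$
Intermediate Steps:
$m{\left(A \right)} = -10$ ($m{\left(A \right)} = 2 \left(-5\right) = -10$)
$b{\left(t,Z \right)} = 2 t \left(-10 + Z\right)$ ($b{\left(t,Z \right)} = \left(t + t\right) \left(Z - 10\right) = 2 t \left(-10 + Z\right)$)
$k{\left(p \right)} = -4 + \frac{1}{44 + \frac{2 p}{84 + p}}$ ($k{\left(p \right)} = -4 + \frac{1}{\frac{p + p}{p + 84} + 44} = -4 + \frac{1}{\frac{2 p}{84 + p} + 44} = -4 + \frac{1}{44 + \frac{2 p}{84 + p}}$)
$\frac{1}{k{\left(b{\left(U,S{\left(-3 \right)} \right)} \right)}} = \frac{1}{\frac{3}{2} \frac{1}{1848 + 23 \cdot 2 \cdot 5 \left(-10 - 2\right)} \left(-4900 - 61 \cdot 2 \cdot 5 \left(-10 - 2\right)\right)} = \frac{1}{\frac{3}{2} \frac{1}{1848 + 23 \cdot 2 \cdot 5 \left(-12\right)} \left(-4900 - 61 \cdot 2 \cdot 5 \left(-12\right)\right)} = \frac{1}{\frac{3}{2} \frac{1}{1848 + 23 \left(-120\right)} \left(-4900 - -7320\right)} = \frac{1}{\frac{3}{2} \frac{1}{1848 - 2760} \left(-4900 + 7320\right)} = \frac{1}{\frac{3}{2} \frac{1}{-912} \cdot 2420} = \frac{1}{\frac{3}{2} \left(- \frac{1}{912}\right) 2420} = \frac{1}{- \frac{605}{152}} = - \frac{152}{605}$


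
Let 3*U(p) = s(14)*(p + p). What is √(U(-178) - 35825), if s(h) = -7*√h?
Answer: √(-322425 + 7476*√14)/3 ≈ 180.88*I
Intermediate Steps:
U(p) = -14*p*√14/3 (U(p) = ((-7*√14)*(p + p))/3 = ((-7*√14)*(2*p))/3 = (-14*p*√14)/3 = -14*p*√14/3)
√(U(-178) - 35825) = √(-14/3*(-178)*√14 - 35825) = √(2492*√14/3 - 35825) = √(-35825 + 2492*√14/3)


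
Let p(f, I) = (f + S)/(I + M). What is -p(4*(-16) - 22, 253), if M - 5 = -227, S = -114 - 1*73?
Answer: 273/31 ≈ 8.8065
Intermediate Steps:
S = -187 (S = -114 - 73 = -187)
M = -222 (M = 5 - 227 = -222)
p(f, I) = (-187 + f)/(-222 + I) (p(f, I) = (f - 187)/(I - 222) = (-187 + f)/(-222 + I))
-p(4*(-16) - 22, 253) = -(-187 + (4*(-16) - 22))/(-222 + 253) = -(-187 + (-64 - 22))/31 = -(-187 - 86)/31 = -(-273)/31 = -1*(-273/31) = 273/31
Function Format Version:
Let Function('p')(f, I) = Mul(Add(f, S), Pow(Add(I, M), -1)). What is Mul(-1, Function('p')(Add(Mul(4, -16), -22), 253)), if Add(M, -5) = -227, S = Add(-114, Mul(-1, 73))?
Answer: Rational(273, 31) ≈ 8.8065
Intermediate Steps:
S = -187 (S = Add(-114, -73) = -187)
M = -222 (M = Add(5, -227) = -222)
Function('p')(f, I) = Mul(Pow(Add(-222, I), -1), Add(-187, f)) (Function('p')(f, I) = Mul(Add(f, -187), Pow(Add(I, -222), -1)) = Mul(Add(-187, f), Pow(Add(-222, I), -1)) = Mul(Pow(Add(-222, I), -1), Add(-187, f)))
Mul(-1, Function('p')(Add(Mul(4, -16), -22), 253)) = Mul(-1, Mul(Pow(Add(-222, 253), -1), Add(-187, Add(Mul(4, -16), -22)))) = Mul(-1, Mul(Pow(31, -1), Add(-187, Add(-64, -22)))) = Mul(-1, Mul(Rational(1, 31), Add(-187, -86))) = Mul(-1, Mul(Rational(1, 31), -273)) = Mul(-1, Rational(-273, 31)) = Rational(273, 31)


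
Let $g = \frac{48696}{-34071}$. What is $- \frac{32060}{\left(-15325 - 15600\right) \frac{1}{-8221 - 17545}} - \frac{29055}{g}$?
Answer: $- \frac{640802888869}{100394920} \approx -6382.8$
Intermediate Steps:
$g = - \frac{16232}{11357}$ ($g = 48696 \left(- \frac{1}{34071}\right) = - \frac{16232}{11357} \approx -1.4293$)
$- \frac{32060}{\left(-15325 - 15600\right) \frac{1}{-8221 - 17545}} - \frac{29055}{g} = - \frac{32060}{\left(-15325 - 15600\right) \frac{1}{-8221 - 17545}} - \frac{29055}{- \frac{16232}{11357}} = - \frac{32060}{\left(-30925\right) \frac{1}{-25766}} - - \frac{329977635}{16232} = - \frac{32060}{\left(-30925\right) \left(- \frac{1}{25766}\right)} + \frac{329977635}{16232} = - \frac{32060}{\frac{30925}{25766}} + \frac{329977635}{16232} = \left(-32060\right) \frac{25766}{30925} + \frac{329977635}{16232} = - \frac{165211592}{6185} + \frac{329977635}{16232} = - \frac{640802888869}{100394920}$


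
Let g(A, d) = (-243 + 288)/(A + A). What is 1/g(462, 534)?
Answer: 308/15 ≈ 20.533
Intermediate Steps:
g(A, d) = 45/(2*A) (g(A, d) = 45/((2*A)) = 45*(1/(2*A)) = 45/(2*A))
1/g(462, 534) = 1/((45/2)/462) = 1/((45/2)*(1/462)) = 1/(15/308) = 308/15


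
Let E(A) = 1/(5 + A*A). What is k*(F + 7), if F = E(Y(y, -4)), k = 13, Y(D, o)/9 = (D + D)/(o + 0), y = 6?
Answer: 66807/734 ≈ 91.018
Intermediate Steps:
Y(D, o) = 18*D/o (Y(D, o) = 9*((D + D)/(o + 0)) = 9*((2*D)/o) = 9*(2*D/o) = 18*D/o)
E(A) = 1/(5 + A²)
F = 1/734 (F = 1/(5 + (18*6/(-4))²) = 1/(5 + (18*6*(-¼))²) = 1/(5 + (-27)²) = 1/(5 + 729) = 1/734 ≈ 0.0013624)
k*(F + 7) = 13*(1/734 + 7) = 13*(5139/734) = 66807/734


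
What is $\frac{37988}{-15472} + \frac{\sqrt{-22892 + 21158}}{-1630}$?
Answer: $- \frac{9497}{3868} - \frac{17 i \sqrt{6}}{1630} \approx -2.4553 - 0.025547 i$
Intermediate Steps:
$\frac{37988}{-15472} + \frac{\sqrt{-22892 + 21158}}{-1630} = 37988 \left(- \frac{1}{15472}\right) + \sqrt{-1734} \left(- \frac{1}{1630}\right) = - \frac{9497}{3868} + 17 i \sqrt{6} \left(- \frac{1}{1630}\right) = - \frac{9497}{3868} - \frac{17 i \sqrt{6}}{1630}$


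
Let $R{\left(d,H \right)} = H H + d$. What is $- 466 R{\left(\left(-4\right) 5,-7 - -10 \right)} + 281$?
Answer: $5407$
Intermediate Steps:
$R{\left(d,H \right)} = d + H^{2}$ ($R{\left(d,H \right)} = H^{2} + d = d + H^{2}$)
$- 466 R{\left(\left(-4\right) 5,-7 - -10 \right)} + 281 = - 466 \left(\left(-4\right) 5 + \left(-7 - -10\right)^{2}\right) + 281 = - 466 \left(-20 + \left(-7 + 10\right)^{2}\right) + 281 = - 466 \left(-20 + 3^{2}\right) + 281 = - 466 \left(-20 + 9\right) + 281 = \left(-466\right) \left(-11\right) + 281 = 5126 + 281 = 5407$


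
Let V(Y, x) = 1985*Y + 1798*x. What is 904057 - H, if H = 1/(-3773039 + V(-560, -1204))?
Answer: 6373087441568/7049431 ≈ 9.0406e+5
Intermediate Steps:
V(Y, x) = 1798*x + 1985*Y
H = -1/7049431 (H = 1/(-3773039 + (1798*(-1204) + 1985*(-560))) = 1/(-3773039 + (-2164792 - 1111600)) = 1/(-3773039 - 3276392) = 1/(-7049431) = -1/7049431 ≈ -1.4186e-7)
904057 - H = 904057 - 1*(-1/7049431) = 904057 + 1/7049431 = 6373087441568/7049431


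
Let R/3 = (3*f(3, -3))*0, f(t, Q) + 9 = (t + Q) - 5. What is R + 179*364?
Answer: 65156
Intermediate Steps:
f(t, Q) = -14 + Q + t (f(t, Q) = -9 + ((t + Q) - 5) = -9 + ((Q + t) - 5) = -9 + (-5 + Q + t) = -14 + Q + t)
R = 0 (R = 3*((3*(-14 - 3 + 3))*0) = 3*((3*(-14))*0) = 3*(-42*0) = 3*0 = 0)
R + 179*364 = 0 + 179*364 = 0 + 65156 = 65156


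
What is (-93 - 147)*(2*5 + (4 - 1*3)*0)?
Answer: -2400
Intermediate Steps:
(-93 - 147)*(2*5 + (4 - 1*3)*0) = -240*(10 + (4 - 3)*0) = -240*(10 + 1*0) = -240*(10 + 0) = -240*10 = -2400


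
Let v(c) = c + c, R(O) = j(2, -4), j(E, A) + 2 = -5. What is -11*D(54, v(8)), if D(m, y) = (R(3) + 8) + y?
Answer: -187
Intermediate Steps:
j(E, A) = -7 (j(E, A) = -2 - 5 = -7)
R(O) = -7
v(c) = 2*c
D(m, y) = 1 + y (D(m, y) = (-7 + 8) + y = 1 + y)
-11*D(54, v(8)) = -11*(1 + 2*8) = -11*(1 + 16) = -11*17 = -187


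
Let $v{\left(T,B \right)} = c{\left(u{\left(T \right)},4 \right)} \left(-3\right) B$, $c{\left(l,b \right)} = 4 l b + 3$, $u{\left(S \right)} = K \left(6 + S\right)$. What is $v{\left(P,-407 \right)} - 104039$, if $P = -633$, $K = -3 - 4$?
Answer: $85643128$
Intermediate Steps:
$K = -7$ ($K = -3 - 4 = -7$)
$u{\left(S \right)} = -42 - 7 S$ ($u{\left(S \right)} = - 7 \left(6 + S\right) = -42 - 7 S$)
$c{\left(l,b \right)} = 3 + 4 b l$ ($c{\left(l,b \right)} = 4 b l + 3 = 3 + 4 b l$)
$v{\left(T,B \right)} = B \left(2007 + 336 T\right)$ ($v{\left(T,B \right)} = \left(3 + 4 \cdot 4 \left(-42 - 7 T\right)\right) \left(-3\right) B = \left(3 - \left(672 + 112 T\right)\right) \left(-3\right) B = \left(-669 - 112 T\right) \left(-3\right) B = \left(2007 + 336 T\right) B = B \left(2007 + 336 T\right)$)
$v{\left(P,-407 \right)} - 104039 = 3 \left(-407\right) \left(669 + 112 \left(-633\right)\right) - 104039 = 3 \left(-407\right) \left(669 - 70896\right) - 104039 = 3 \left(-407\right) \left(-70227\right) - 104039 = 85747167 - 104039 = 85643128$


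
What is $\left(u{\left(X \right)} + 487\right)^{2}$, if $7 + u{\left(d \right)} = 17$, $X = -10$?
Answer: $247009$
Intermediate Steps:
$u{\left(d \right)} = 10$ ($u{\left(d \right)} = -7 + 17 = 10$)
$\left(u{\left(X \right)} + 487\right)^{2} = \left(10 + 487\right)^{2} = 497^{2} = 247009$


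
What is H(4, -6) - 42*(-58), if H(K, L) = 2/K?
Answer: 4873/2 ≈ 2436.5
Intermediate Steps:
H(4, -6) - 42*(-58) = 2/4 - 42*(-58) = 2*(¼) + 2436 = ½ + 2436 = 4873/2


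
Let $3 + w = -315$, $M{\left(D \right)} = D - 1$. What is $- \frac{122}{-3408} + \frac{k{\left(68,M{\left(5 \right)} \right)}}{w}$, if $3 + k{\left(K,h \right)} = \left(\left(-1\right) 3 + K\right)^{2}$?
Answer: $- \frac{398605}{30104} \approx -13.241$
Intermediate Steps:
$M{\left(D \right)} = -1 + D$
$w = -318$ ($w = -3 - 315 = -318$)
$k{\left(K,h \right)} = -3 + \left(-3 + K\right)^{2}$ ($k{\left(K,h \right)} = -3 + \left(\left(-1\right) 3 + K\right)^{2} = -3 + \left(-3 + K\right)^{2}$)
$- \frac{122}{-3408} + \frac{k{\left(68,M{\left(5 \right)} \right)}}{w} = - \frac{122}{-3408} + \frac{-3 + \left(-3 + 68\right)^{2}}{-318} = \left(-122\right) \left(- \frac{1}{3408}\right) + \left(-3 + 65^{2}\right) \left(- \frac{1}{318}\right) = \frac{61}{1704} + \left(-3 + 4225\right) \left(- \frac{1}{318}\right) = \frac{61}{1704} + 4222 \left(- \frac{1}{318}\right) = \frac{61}{1704} - \frac{2111}{159} = - \frac{398605}{30104}$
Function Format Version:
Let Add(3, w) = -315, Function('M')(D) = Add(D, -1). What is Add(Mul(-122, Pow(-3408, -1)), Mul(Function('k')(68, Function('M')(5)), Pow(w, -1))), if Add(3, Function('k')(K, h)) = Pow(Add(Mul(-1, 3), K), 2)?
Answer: Rational(-398605, 30104) ≈ -13.241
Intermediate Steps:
Function('M')(D) = Add(-1, D)
w = -318 (w = Add(-3, -315) = -318)
Function('k')(K, h) = Add(-3, Pow(Add(-3, K), 2)) (Function('k')(K, h) = Add(-3, Pow(Add(Mul(-1, 3), K), 2)) = Add(-3, Pow(Add(-3, K), 2)))
Add(Mul(-122, Pow(-3408, -1)), Mul(Function('k')(68, Function('M')(5)), Pow(w, -1))) = Add(Mul(-122, Pow(-3408, -1)), Mul(Add(-3, Pow(Add(-3, 68), 2)), Pow(-318, -1))) = Add(Mul(-122, Rational(-1, 3408)), Mul(Add(-3, Pow(65, 2)), Rational(-1, 318))) = Add(Rational(61, 1704), Mul(Add(-3, 4225), Rational(-1, 318))) = Add(Rational(61, 1704), Mul(4222, Rational(-1, 318))) = Add(Rational(61, 1704), Rational(-2111, 159)) = Rational(-398605, 30104)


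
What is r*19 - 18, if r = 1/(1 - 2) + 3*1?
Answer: 20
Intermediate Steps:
r = 2 (r = 1/(-1) + 3 = -1 + 3 = 2)
r*19 - 18 = 2*19 - 18 = 38 - 18 = 20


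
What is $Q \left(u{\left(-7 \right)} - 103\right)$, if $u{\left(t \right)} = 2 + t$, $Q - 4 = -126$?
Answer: $13176$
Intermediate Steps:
$Q = -122$ ($Q = 4 - 126 = -122$)
$Q \left(u{\left(-7 \right)} - 103\right) = - 122 \left(\left(2 - 7\right) - 103\right) = - 122 \left(-5 - 103\right) = \left(-122\right) \left(-108\right) = 13176$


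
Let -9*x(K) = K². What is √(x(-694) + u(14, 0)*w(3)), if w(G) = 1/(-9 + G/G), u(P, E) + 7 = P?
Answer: I*√7706302/12 ≈ 231.34*I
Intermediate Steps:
u(P, E) = -7 + P
w(G) = -⅛ (w(G) = 1/(-9 + 1) = 1/(-8) = -⅛)
x(K) = -K²/9
√(x(-694) + u(14, 0)*w(3)) = √(-⅑*(-694)² + (-7 + 14)*(-⅛)) = √(-⅑*481636 + 7*(-⅛)) = √(-481636/9 - 7/8) = √(-3853151/72) = I*√7706302/12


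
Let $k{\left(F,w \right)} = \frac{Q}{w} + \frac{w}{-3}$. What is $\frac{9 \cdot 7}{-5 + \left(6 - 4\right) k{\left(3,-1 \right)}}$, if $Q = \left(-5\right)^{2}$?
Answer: $- \frac{189}{163} \approx -1.1595$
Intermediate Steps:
$Q = 25$
$k{\left(F,w \right)} = \frac{25}{w} - \frac{w}{3}$ ($k{\left(F,w \right)} = \frac{25}{w} + \frac{w}{-3} = \frac{25}{w} + w \left(- \frac{1}{3}\right) = \frac{25}{w} - \frac{w}{3}$)
$\frac{9 \cdot 7}{-5 + \left(6 - 4\right) k{\left(3,-1 \right)}} = \frac{9 \cdot 7}{-5 + \left(6 - 4\right) \left(\frac{25}{-1} - - \frac{1}{3}\right)} = \frac{63}{-5 + 2 \left(25 \left(-1\right) + \frac{1}{3}\right)} = \frac{63}{-5 + 2 \left(-25 + \frac{1}{3}\right)} = \frac{63}{-5 + 2 \left(- \frac{74}{3}\right)} = \frac{63}{-5 - \frac{148}{3}} = \frac{63}{- \frac{163}{3}} = 63 \left(- \frac{3}{163}\right) = - \frac{189}{163}$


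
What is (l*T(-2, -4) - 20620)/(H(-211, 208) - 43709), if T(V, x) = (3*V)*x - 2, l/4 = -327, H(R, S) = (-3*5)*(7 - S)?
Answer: 24698/20347 ≈ 1.2138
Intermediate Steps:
H(R, S) = -105 + 15*S (H(R, S) = -15*(7 - S) = -105 + 15*S)
l = -1308 (l = 4*(-327) = -1308)
T(V, x) = -2 + 3*V*x (T(V, x) = 3*V*x - 2 = -2 + 3*V*x)
(l*T(-2, -4) - 20620)/(H(-211, 208) - 43709) = (-1308*(-2 + 3*(-2)*(-4)) - 20620)/((-105 + 15*208) - 43709) = (-1308*(-2 + 24) - 20620)/((-105 + 3120) - 43709) = (-1308*22 - 20620)/(3015 - 43709) = (-28776 - 20620)/(-40694) = -49396*(-1/40694) = 24698/20347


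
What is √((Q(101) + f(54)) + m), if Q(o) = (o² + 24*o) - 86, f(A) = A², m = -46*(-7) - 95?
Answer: √15682 ≈ 125.23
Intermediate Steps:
m = 227 (m = 322 - 95 = 227)
Q(o) = -86 + o² + 24*o
√((Q(101) + f(54)) + m) = √(((-86 + 101² + 24*101) + 54²) + 227) = √(((-86 + 10201 + 2424) + 2916) + 227) = √((12539 + 2916) + 227) = √(15455 + 227) = √15682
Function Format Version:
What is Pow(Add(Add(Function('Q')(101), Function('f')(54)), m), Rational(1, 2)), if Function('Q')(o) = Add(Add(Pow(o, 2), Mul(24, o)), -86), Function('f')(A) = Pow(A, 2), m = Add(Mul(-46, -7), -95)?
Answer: Pow(15682, Rational(1, 2)) ≈ 125.23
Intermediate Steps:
m = 227 (m = Add(322, -95) = 227)
Function('Q')(o) = Add(-86, Pow(o, 2), Mul(24, o))
Pow(Add(Add(Function('Q')(101), Function('f')(54)), m), Rational(1, 2)) = Pow(Add(Add(Add(-86, Pow(101, 2), Mul(24, 101)), Pow(54, 2)), 227), Rational(1, 2)) = Pow(Add(Add(Add(-86, 10201, 2424), 2916), 227), Rational(1, 2)) = Pow(Add(Add(12539, 2916), 227), Rational(1, 2)) = Pow(Add(15455, 227), Rational(1, 2)) = Pow(15682, Rational(1, 2))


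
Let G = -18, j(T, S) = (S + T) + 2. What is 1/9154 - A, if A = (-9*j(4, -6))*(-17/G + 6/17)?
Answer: 1/9154 ≈ 0.00010924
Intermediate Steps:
j(T, S) = 2 + S + T
A = 0 (A = (-9*(2 - 6 + 4))*(-17/(-18) + 6/17) = (-9*0)*(-17*(-1/18) + 6*(1/17)) = 0*(17/18 + 6/17) = 0*(397/306) = 0)
1/9154 - A = 1/9154 - 1*0 = 1/9154 + 0 = 1/9154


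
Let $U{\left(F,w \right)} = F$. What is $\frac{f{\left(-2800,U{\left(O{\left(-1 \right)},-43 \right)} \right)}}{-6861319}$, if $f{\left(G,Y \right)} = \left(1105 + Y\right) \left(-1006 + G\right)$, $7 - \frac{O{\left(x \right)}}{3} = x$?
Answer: $\frac{4296974}{6861319} \approx 0.62626$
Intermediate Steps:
$O{\left(x \right)} = 21 - 3 x$
$f{\left(G,Y \right)} = \left(-1006 + G\right) \left(1105 + Y\right)$
$\frac{f{\left(-2800,U{\left(O{\left(-1 \right)},-43 \right)} \right)}}{-6861319} = \frac{-1111630 - 1006 \left(21 - -3\right) + 1105 \left(-2800\right) - 2800 \left(21 - -3\right)}{-6861319} = \left(-1111630 - 1006 \left(21 + 3\right) - 3094000 - 2800 \left(21 + 3\right)\right) \left(- \frac{1}{6861319}\right) = \left(-1111630 - 24144 - 3094000 - 67200\right) \left(- \frac{1}{6861319}\right) = \left(-4296974\right) \left(- \frac{1}{6861319}\right) = \frac{4296974}{6861319}$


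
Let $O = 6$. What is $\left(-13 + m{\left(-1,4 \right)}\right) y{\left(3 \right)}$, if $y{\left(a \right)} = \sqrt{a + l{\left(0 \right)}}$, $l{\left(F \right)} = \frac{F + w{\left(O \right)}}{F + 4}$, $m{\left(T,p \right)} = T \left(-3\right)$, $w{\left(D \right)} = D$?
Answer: $- 15 \sqrt{2} \approx -21.213$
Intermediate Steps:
$m{\left(T,p \right)} = - 3 T$
$l{\left(F \right)} = \frac{6 + F}{4 + F}$ ($l{\left(F \right)} = \frac{F + 6}{F + 4} = \frac{6 + F}{4 + F}$)
$y{\left(a \right)} = \sqrt{\frac{3}{2} + a}$ ($y{\left(a \right)} = \sqrt{a + \frac{6 + 0}{4 + 0}} = \sqrt{a + \frac{1}{4} \cdot 6} = \sqrt{a + \frac{3}{2}} = \sqrt{\frac{3}{2} + a}$)
$\left(-13 + m{\left(-1,4 \right)}\right) y{\left(3 \right)} = \left(-13 - -3\right) \frac{\sqrt{6 + 4 \cdot 3}}{2} = \left(-13 + 3\right) \frac{\sqrt{6 + 12}}{2} = - 10 \frac{\sqrt{18}}{2} = - 10 \frac{3 \sqrt{2}}{2} = - 15 \sqrt{2}$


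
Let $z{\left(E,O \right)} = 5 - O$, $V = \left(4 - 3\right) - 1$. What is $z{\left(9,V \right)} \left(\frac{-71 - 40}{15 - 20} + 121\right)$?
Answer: $716$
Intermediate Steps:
$V = 0$ ($V = 1 - 1 = 0$)
$z{\left(9,V \right)} \left(\frac{-71 - 40}{15 - 20} + 121\right) = \left(5 - 0\right) \left(\frac{-71 - 40}{15 - 20} + 121\right) = \left(5 + 0\right) \left(- \frac{111}{-5} + 121\right) = 5 \left(\left(-111\right) \left(- \frac{1}{5}\right) + 121\right) = 5 \left(\frac{111}{5} + 121\right) = 5 \cdot \frac{716}{5} = 716$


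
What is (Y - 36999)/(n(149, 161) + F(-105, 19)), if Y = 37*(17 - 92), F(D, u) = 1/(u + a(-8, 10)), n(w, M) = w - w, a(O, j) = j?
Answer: -1153446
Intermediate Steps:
n(w, M) = 0
F(D, u) = 1/(10 + u) (F(D, u) = 1/(u + 10) = 1/(10 + u))
Y = -2775 (Y = 37*(-75) = -2775)
(Y - 36999)/(n(149, 161) + F(-105, 19)) = (-2775 - 36999)/(0 + 1/(10 + 19)) = -39774/(0 + 1/29) = -39774/1/29 = -39774*29 = -1153446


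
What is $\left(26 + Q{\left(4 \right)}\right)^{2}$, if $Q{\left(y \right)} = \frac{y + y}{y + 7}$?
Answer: $\frac{86436}{121} \approx 714.35$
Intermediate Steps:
$Q{\left(y \right)} = \frac{2 y}{7 + y}$
$\left(26 + Q{\left(4 \right)}\right)^{2} = \left(26 + 2 \cdot 4 \frac{1}{7 + 4}\right)^{2} = \left(26 + 2 \cdot 4 \cdot \frac{1}{11}\right)^{2} = \left(26 + \frac{8}{11}\right)^{2} = \left(\frac{294}{11}\right)^{2} = \frac{86436}{121}$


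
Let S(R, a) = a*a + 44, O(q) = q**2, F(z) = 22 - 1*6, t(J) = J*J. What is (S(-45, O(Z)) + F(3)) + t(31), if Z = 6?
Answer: 2317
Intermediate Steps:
t(J) = J**2
F(z) = 16 (F(z) = 22 - 6 = 16)
S(R, a) = 44 + a**2 (S(R, a) = a**2 + 44 = 44 + a**2)
(S(-45, O(Z)) + F(3)) + t(31) = ((44 + (6**2)**2) + 16) + 31**2 = ((44 + 36**2) + 16) + 961 = ((44 + 1296) + 16) + 961 = (1340 + 16) + 961 = 1356 + 961 = 2317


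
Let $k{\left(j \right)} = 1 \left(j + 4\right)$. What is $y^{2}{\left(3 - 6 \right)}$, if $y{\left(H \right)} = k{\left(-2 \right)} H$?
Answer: $36$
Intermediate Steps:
$k{\left(j \right)} = 4 + j$ ($k{\left(j \right)} = 1 \left(4 + j\right) = 4 + j$)
$y{\left(H \right)} = 2 H$ ($y{\left(H \right)} = \left(4 - 2\right) H = 2 H$)
$y^{2}{\left(3 - 6 \right)} = \left(2 \left(3 - 6\right)\right)^{2} = \left(2 \left(-3\right)\right)^{2} = \left(-6\right)^{2} = 36$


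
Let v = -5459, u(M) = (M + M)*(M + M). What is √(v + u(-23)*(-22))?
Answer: 3*I*√5779 ≈ 228.06*I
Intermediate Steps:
u(M) = 4*M² (u(M) = (2*M)*(2*M) = 4*M²)
√(v + u(-23)*(-22)) = √(-5459 + (4*(-23)²)*(-22)) = √(-5459 + (4*529)*(-22)) = √(-5459 + 2116*(-22)) = √(-5459 - 46552) = √(-52011) = 3*I*√5779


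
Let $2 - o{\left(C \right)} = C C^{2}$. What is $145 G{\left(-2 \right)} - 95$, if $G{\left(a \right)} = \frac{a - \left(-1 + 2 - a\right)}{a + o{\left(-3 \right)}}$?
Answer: $- \frac{3290}{27} \approx -121.85$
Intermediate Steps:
$o{\left(C \right)} = 2 - C^{3}$ ($o{\left(C \right)} = 2 - C C^{2} = 2 - C^{3}$)
$G{\left(a \right)} = \frac{-1 + 2 a}{29 + a}$ ($G{\left(a \right)} = \frac{a - \left(-1 + 2 - a\right)}{a + \left(2 - \left(-3\right)^{3}\right)} = \frac{a + \left(a - \left(-1 + 2\right)\right)}{a + \left(2 - -27\right)} = \frac{a + \left(a - 1\right)}{a + \left(2 + 27\right)} = \frac{a + \left(a - 1\right)}{a + 29} = \frac{a + \left(-1 + a\right)}{29 + a} = \frac{-1 + 2 a}{29 + a}$)
$145 G{\left(-2 \right)} - 95 = 145 \frac{-1 + 2 \left(-2\right)}{29 - 2} - 95 = 145 \frac{-1 - 4}{27} - 95 = 145 \cdot \frac{1}{27} \left(-5\right) - 95 = 145 \left(- \frac{5}{27}\right) - 95 = - \frac{725}{27} - 95 = - \frac{3290}{27}$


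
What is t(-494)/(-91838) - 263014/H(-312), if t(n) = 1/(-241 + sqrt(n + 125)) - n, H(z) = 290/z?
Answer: 44049439309116769/155670001900 + 3*I*sqrt(41)/5367931100 ≈ 2.8297e+5 + 3.5785e-9*I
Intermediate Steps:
t(n) = 1/(-241 + sqrt(125 + n)) - n
t(-494)/(-91838) - 263014/H(-312) = ((1 + 241*(-494) - 1*(-494)*sqrt(125 - 494))/(-241 + sqrt(125 - 494)))/(-91838) - 263014/(290/(-312)) = ((1 - 119054 - 1*(-494)*sqrt(-369))/(-241 + sqrt(-369)))*(-1/91838) - 263014/(290*(-1/312)) = ((1 - 119054 - 1*(-494)*3*I*sqrt(41))/(-241 + 3*I*sqrt(41)))*(-1/91838) - 263014/(-145/156) = ((1 - 119054 + 1482*I*sqrt(41))/(-241 + 3*I*sqrt(41)))*(-1/91838) - 263014*(-156/145) = ((-119053 + 1482*I*sqrt(41))/(-241 + 3*I*sqrt(41)))*(-1/91838) + 41030184/145 = -(-119053 + 1482*I*sqrt(41))/(91838*(-241 + 3*I*sqrt(41))) + 41030184/145 = 41030184/145 - (-119053 + 1482*I*sqrt(41))/(91838*(-241 + 3*I*sqrt(41)))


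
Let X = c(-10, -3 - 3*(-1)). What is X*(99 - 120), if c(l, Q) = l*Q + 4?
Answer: -84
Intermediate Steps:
c(l, Q) = 4 + Q*l (c(l, Q) = Q*l + 4 = 4 + Q*l)
X = 4 (X = 4 + (-3 - 3*(-1))*(-10) = 4 + (-3 + 3)*(-10) = 4 + 0*(-10) = 4 + 0 = 4)
X*(99 - 120) = 4*(99 - 120) = 4*(-21) = -84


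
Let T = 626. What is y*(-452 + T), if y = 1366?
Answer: 237684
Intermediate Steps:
y*(-452 + T) = 1366*(-452 + 626) = 1366*174 = 237684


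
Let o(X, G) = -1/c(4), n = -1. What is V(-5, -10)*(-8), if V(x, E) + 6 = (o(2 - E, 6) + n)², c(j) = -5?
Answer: 1072/25 ≈ 42.880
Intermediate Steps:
o(X, G) = ⅕ (o(X, G) = -1/(-5) = -1*(-⅕) = ⅕)
V(x, E) = -134/25 (V(x, E) = -6 + (⅕ - 1)² = -6 + (-⅘)² = -6 + 16/25 = -134/25)
V(-5, -10)*(-8) = -134/25*(-8) = 1072/25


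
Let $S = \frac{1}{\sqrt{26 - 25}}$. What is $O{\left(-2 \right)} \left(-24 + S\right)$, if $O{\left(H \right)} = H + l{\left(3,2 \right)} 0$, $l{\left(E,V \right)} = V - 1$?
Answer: $46$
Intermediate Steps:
$l{\left(E,V \right)} = -1 + V$
$O{\left(H \right)} = H$ ($O{\left(H \right)} = H + \left(-1 + 2\right) 0 = H + 1 \cdot 0 = H + 0 = H$)
$S = 1$ ($S = \frac{1}{\sqrt{1}} = 1^{-1} = 1$)
$O{\left(-2 \right)} \left(-24 + S\right) = - 2 \left(-24 + 1\right) = \left(-2\right) \left(-23\right) = 46$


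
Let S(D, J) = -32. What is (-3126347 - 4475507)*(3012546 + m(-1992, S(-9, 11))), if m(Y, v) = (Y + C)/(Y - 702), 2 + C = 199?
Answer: -30847566079466513/1347 ≈ -2.2901e+13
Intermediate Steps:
C = 197 (C = -2 + 199 = 197)
m(Y, v) = (197 + Y)/(-702 + Y) (m(Y, v) = (Y + 197)/(Y - 702) = (197 + Y)/(-702 + Y))
(-3126347 - 4475507)*(3012546 + m(-1992, S(-9, 11))) = (-3126347 - 4475507)*(3012546 + (197 - 1992)/(-702 - 1992)) = -7601854*(3012546 - 1795/(-2694)) = -7601854*(3012546 - 1/2694*(-1795)) = -7601854*(3012546 + 1795/2694) = -7601854*8115800719/2694 = -30847566079466513/1347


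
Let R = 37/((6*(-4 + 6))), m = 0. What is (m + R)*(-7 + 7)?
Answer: 0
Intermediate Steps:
R = 37/12 (R = 37/((6*2)) = 37/12 ≈ 3.0833)
(m + R)*(-7 + 7) = (0 + 37/12)*(-7 + 7) = (37/12)*0 = 0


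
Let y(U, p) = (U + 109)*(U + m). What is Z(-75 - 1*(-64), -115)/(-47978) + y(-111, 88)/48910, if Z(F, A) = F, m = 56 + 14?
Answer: 2236103/1173301990 ≈ 0.0019058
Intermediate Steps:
m = 70
y(U, p) = (70 + U)*(109 + U) (y(U, p) = (U + 109)*(U + 70) = (109 + U)*(70 + U) = (70 + U)*(109 + U))
Z(-75 - 1*(-64), -115)/(-47978) + y(-111, 88)/48910 = (-75 - 1*(-64))/(-47978) + (7630 + (-111)² + 179*(-111))/48910 = (-75 + 64)*(-1/47978) + (7630 + 12321 - 19869)*(1/48910) = -11*(-1/47978) + 82*(1/48910) = 11/47978 + 41/24455 = 2236103/1173301990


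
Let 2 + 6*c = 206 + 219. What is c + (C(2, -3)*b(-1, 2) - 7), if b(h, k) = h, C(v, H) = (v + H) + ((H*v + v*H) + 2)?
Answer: 149/2 ≈ 74.500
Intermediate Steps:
c = 141/2 (c = -⅓ + (206 + 219)/6 = -⅓ + (⅙)*425 = -⅓ + 425/6 = 141/2 ≈ 70.500)
C(v, H) = 2 + H + v + 2*H*v (C(v, H) = (H + v) + ((H*v + H*v) + 2) = (H + v) + (2*H*v + 2) = (H + v) + (2 + 2*H*v) = 2 + H + v + 2*H*v)
c + (C(2, -3)*b(-1, 2) - 7) = 141/2 + ((2 - 3 + 2 + 2*(-3)*2)*(-1) - 7) = 141/2 + ((2 - 3 + 2 - 12)*(-1) - 7) = 141/2 + (-11*(-1) - 7) = 141/2 + (11 - 7) = 141/2 + 4 = 149/2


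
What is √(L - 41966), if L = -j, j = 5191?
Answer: I*√47157 ≈ 217.16*I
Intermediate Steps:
L = -5191 (L = -1*5191 = -5191)
√(L - 41966) = √(-5191 - 41966) = √(-47157) = I*√47157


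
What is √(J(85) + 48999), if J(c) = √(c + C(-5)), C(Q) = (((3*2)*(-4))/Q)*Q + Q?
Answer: √(48999 + 2*√14) ≈ 221.37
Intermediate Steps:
C(Q) = -24 + Q (C(Q) = ((6*(-4))/Q)*Q + Q = (-24/Q)*Q + Q = -24 + Q)
J(c) = √(-29 + c) (J(c) = √(c + (-24 - 5)) = √(c - 29) = √(-29 + c))
√(J(85) + 48999) = √(√(-29 + 85) + 48999) = √(√56 + 48999) = √(2*√14 + 48999) = √(48999 + 2*√14)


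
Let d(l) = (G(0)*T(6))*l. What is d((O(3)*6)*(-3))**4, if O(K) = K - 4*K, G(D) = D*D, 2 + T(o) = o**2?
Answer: 0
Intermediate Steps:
T(o) = -2 + o**2
G(D) = D**2
O(K) = -3*K
d(l) = 0 (d(l) = (0**2*(-2 + 6**2))*l = (0*(-2 + 36))*l = (0*34)*l = 0*l = 0)
d((O(3)*6)*(-3))**4 = 0**4 = 0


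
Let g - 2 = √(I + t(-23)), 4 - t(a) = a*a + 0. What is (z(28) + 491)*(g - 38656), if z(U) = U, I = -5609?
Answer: -20061426 + 519*I*√6134 ≈ -2.0061e+7 + 40648.0*I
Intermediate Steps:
t(a) = 4 - a² (t(a) = 4 - (a*a + 0) = 4 - (a² + 0) = 4 - a²)
g = 2 + I*√6134 (g = 2 + √(-5609 + (4 - 1*(-23)²)) = 2 + √(-5609 + (4 - 1*529)) = 2 + √(-5609 + (4 - 529)) = 2 + √(-5609 - 525) = 2 + √(-6134) = 2 + I*√6134 ≈ 2.0 + 78.32*I)
(z(28) + 491)*(g - 38656) = (28 + 491)*((2 + I*√6134) - 38656) = 519*(-38654 + I*√6134) = -20061426 + 519*I*√6134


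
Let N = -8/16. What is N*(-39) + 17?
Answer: 73/2 ≈ 36.500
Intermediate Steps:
N = -1/2 (N = (1/16)*(-8) = -1/2 ≈ -0.50000)
N*(-39) + 17 = -1/2*(-39) + 17 = 39/2 + 17 = 73/2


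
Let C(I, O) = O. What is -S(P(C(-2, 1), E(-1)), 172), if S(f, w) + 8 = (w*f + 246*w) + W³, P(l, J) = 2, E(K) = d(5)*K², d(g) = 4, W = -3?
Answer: -42621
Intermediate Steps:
E(K) = 4*K²
S(f, w) = -35 + 246*w + f*w (S(f, w) = -8 + ((w*f + 246*w) + (-3)³) = -8 + ((f*w + 246*w) - 27) = -8 + ((246*w + f*w) - 27) = -8 + (-27 + 246*w + f*w) = -35 + 246*w + f*w)
-S(P(C(-2, 1), E(-1)), 172) = -(-35 + 246*172 + 2*172) = -(-35 + 42312 + 344) = -1*42621 = -42621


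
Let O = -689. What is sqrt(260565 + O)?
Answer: 2*sqrt(64969) ≈ 509.78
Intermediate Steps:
sqrt(260565 + O) = sqrt(260565 - 689) = sqrt(259876) = 2*sqrt(64969)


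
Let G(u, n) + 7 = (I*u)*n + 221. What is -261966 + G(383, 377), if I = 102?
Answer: 14466130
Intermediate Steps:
G(u, n) = 214 + 102*n*u (G(u, n) = -7 + ((102*u)*n + 221) = -7 + (102*n*u + 221) = -7 + (221 + 102*n*u) = 214 + 102*n*u)
-261966 + G(383, 377) = -261966 + (214 + 102*377*383) = -261966 + (214 + 14727882) = -261966 + 14728096 = 14466130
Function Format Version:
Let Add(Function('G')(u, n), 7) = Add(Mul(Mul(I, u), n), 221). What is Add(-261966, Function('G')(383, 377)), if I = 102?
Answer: 14466130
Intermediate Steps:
Function('G')(u, n) = Add(214, Mul(102, n, u)) (Function('G')(u, n) = Add(-7, Add(Mul(Mul(102, u), n), 221)) = Add(-7, Add(Mul(102, n, u), 221)) = Add(-7, Add(221, Mul(102, n, u))) = Add(214, Mul(102, n, u)))
Add(-261966, Function('G')(383, 377)) = Add(-261966, Add(214, Mul(102, 377, 383))) = Add(-261966, Add(214, 14727882)) = Add(-261966, 14728096) = 14466130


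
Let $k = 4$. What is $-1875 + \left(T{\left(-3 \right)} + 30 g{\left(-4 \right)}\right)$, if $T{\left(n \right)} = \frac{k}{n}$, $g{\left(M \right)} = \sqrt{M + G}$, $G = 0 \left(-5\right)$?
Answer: $- \frac{5629}{3} + 60 i \approx -1876.3 + 60.0 i$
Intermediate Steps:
$G = 0$
$g{\left(M \right)} = \sqrt{M}$ ($g{\left(M \right)} = \sqrt{M + 0} = \sqrt{M}$)
$T{\left(n \right)} = \frac{4}{n}$
$-1875 + \left(T{\left(-3 \right)} + 30 g{\left(-4 \right)}\right) = -1875 + \left(\frac{4}{-3} + 30 \sqrt{-4}\right) = -1875 + \left(4 \left(- \frac{1}{3}\right) + 30 \cdot 2 i\right) = -1875 - \left(\frac{4}{3} - 60 i\right) = - \frac{5629}{3} + 60 i$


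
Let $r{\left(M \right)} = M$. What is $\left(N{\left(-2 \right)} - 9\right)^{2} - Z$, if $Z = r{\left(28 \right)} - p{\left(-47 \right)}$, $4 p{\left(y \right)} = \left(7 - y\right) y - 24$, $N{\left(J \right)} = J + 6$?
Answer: $- \frac{1287}{2} \approx -643.5$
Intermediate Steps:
$N{\left(J \right)} = 6 + J$
$p{\left(y \right)} = -6 + \frac{y \left(7 - y\right)}{4}$ ($p{\left(y \right)} = \frac{\left(7 - y\right) y - 24}{4} = \frac{y \left(7 - y\right) - 24}{4} = \frac{-24 + y \left(7 - y\right)}{4} = -6 + \frac{y \left(7 - y\right)}{4}$)
$Z = \frac{1337}{2}$ ($Z = 28 - \left(-6 - \frac{\left(-47\right)^{2}}{4} + \frac{7}{4} \left(-47\right)\right) = 28 - \left(-6 - \frac{2209}{4} - \frac{329}{4}\right) = 28 - - \frac{1281}{2} = 28 + \frac{1281}{2} = \frac{1337}{2} \approx 668.5$)
$\left(N{\left(-2 \right)} - 9\right)^{2} - Z = \left(\left(6 - 2\right) - 9\right)^{2} - \frac{1337}{2} = \left(4 - 9\right)^{2} - \frac{1337}{2} = \left(-5\right)^{2} - \frac{1337}{2} = 25 - \frac{1337}{2} = - \frac{1287}{2}$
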